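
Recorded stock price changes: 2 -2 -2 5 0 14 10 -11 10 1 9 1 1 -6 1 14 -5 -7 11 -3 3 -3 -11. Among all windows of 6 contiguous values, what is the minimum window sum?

-10

2 -2 -2 5 0 14 → sum 17
-2 -2 5 0 14 10 → sum 25
-2 5 0 14 10 -11 → sum 16
5 0 14 10 -11 10 → sum 28
0 14 10 -11 10 1 → sum 24
14 10 -11 10 1 9 → sum 33
10 -11 10 1 9 1 → sum 20
-11 10 1 9 1 1 → sum 11
10 1 9 1 1 -6 → sum 16
1 9 1 1 -6 1 → sum 7
9 1 1 -6 1 14 → sum 20
1 1 -6 1 14 -5 → sum 6
1 -6 1 14 -5 -7 → sum -2
-6 1 14 -5 -7 11 → sum 8
1 14 -5 -7 11 -3 → sum 11
14 -5 -7 11 -3 3 → sum 13
-5 -7 11 -3 3 -3 → sum -4
-7 11 -3 3 -3 -11 → sum -10
Minimum of these is -10.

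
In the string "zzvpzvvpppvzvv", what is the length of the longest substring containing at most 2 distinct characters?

Extend right; when distinct count exceeds 2, shrink from the left:
[z] 1 distinct, len 1
[z, z] 1 distinct, len 2
[z, z, v] 2 distinct, len 3
[v, p] 2 distinct, len 2
[p, z] 2 distinct, len 2
[z, v] 2 distinct, len 2
[z, v, v] 2 distinct, len 3
[v, v, p] 2 distinct, len 3
[v, v, p, p] 2 distinct, len 4
[v, v, p, p, p] 2 distinct, len 5
[v, v, p, p, p, v] 2 distinct, len 6
[v, z] 2 distinct, len 2
[v, z, v] 2 distinct, len 3
[v, z, v, v] 2 distinct, len 4
Longest length with ≤2 distinct: 6.

6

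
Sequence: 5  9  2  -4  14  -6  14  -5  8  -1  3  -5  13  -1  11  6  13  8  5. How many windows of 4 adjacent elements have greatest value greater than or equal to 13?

(5, 9, 2, -4) → max 9
(9, 2, -4, 14) → max 14  ≥ 13 ✓
(2, -4, 14, -6) → max 14  ≥ 13 ✓
(-4, 14, -6, 14) → max 14  ≥ 13 ✓
(14, -6, 14, -5) → max 14  ≥ 13 ✓
(-6, 14, -5, 8) → max 14  ≥ 13 ✓
(14, -5, 8, -1) → max 14  ≥ 13 ✓
(-5, 8, -1, 3) → max 8
(8, -1, 3, -5) → max 8
(-1, 3, -5, 13) → max 13  ≥ 13 ✓
(3, -5, 13, -1) → max 13  ≥ 13 ✓
(-5, 13, -1, 11) → max 13  ≥ 13 ✓
(13, -1, 11, 6) → max 13  ≥ 13 ✓
(-1, 11, 6, 13) → max 13  ≥ 13 ✓
(11, 6, 13, 8) → max 13  ≥ 13 ✓
(6, 13, 8, 5) → max 13  ≥ 13 ✓
13 windows satisfy the condition.

13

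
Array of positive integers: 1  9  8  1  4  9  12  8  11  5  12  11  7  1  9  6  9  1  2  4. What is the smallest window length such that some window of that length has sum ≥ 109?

15

add 1: running sum 1 < 109
add 9: running sum 10 < 109
add 8: running sum 18 < 109
add 1: running sum 19 < 109
add 4: running sum 23 < 109
add 9: running sum 32 < 109
add 12: running sum 44 < 109
add 8: running sum 52 < 109
add 11: running sum 63 < 109
add 5: running sum 68 < 109
add 12: running sum 80 < 109
add 11: running sum 91 < 109
add 7: running sum 98 < 109
add 1: running sum 99 < 109
add 9: running sum 108 < 109
end 15: [9, 8, 1, 4, 9, 12, 8, 11, 5, 12, 11, 7, 1, 9, 6] sum 113, len 15
end 16: [8, 1, 4, 9, 12, 8, 11, 5, 12, 11, 7, 1, 9, 6, 9] sum 113, len 15
end 17: [8, 1, 4, 9, 12, 8, 11, 5, 12, 11, 7, 1, 9, 6, 9, 1] sum 114, len 16
end 18: [8, 1, 4, 9, 12, 8, 11, 5, 12, 11, 7, 1, 9, 6, 9, 1, 2] sum 116, len 17
end 19: [4, 9, 12, 8, 11, 5, 12, 11, 7, 1, 9, 6, 9, 1, 2, 4] sum 111, len 16
Shortest qualifying length: 15.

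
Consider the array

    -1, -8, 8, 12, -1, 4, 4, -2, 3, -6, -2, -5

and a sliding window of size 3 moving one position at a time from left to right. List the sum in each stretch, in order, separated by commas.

-1, 12, 19, 15, 7, 6, 5, -5, -5, -13

Sliding a size-3 window across the 12 values:
[-1, -8, 8] → sum -1
[-8, 8, 12] → sum 12
[8, 12, -1] → sum 19
[12, -1, 4] → sum 15
[-1, 4, 4] → sum 7
[4, 4, -2] → sum 6
[4, -2, 3] → sum 5
[-2, 3, -6] → sum -5
[3, -6, -2] → sum -5
[-6, -2, -5] → sum -13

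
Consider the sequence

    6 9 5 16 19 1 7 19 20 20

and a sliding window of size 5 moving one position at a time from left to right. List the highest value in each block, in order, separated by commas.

19, 19, 19, 19, 20, 20

(6, 9, 5, 16, 19) → max 19
(9, 5, 16, 19, 1) → max 19
(5, 16, 19, 1, 7) → max 19
(16, 19, 1, 7, 19) → max 19
(19, 1, 7, 19, 20) → max 20
(1, 7, 19, 20, 20) → max 20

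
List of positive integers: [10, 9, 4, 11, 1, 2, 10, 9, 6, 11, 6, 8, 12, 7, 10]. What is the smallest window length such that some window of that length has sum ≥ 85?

12

add 10: running sum 10 < 85
add 9: running sum 19 < 85
add 4: running sum 23 < 85
add 11: running sum 34 < 85
add 1: running sum 35 < 85
add 2: running sum 37 < 85
add 10: running sum 47 < 85
add 9: running sum 56 < 85
add 6: running sum 62 < 85
add 11: running sum 73 < 85
add 6: running sum 79 < 85
add 8: shortest ending here [10, 9, 4, 11, 1, 2, 10, 9, 6, 11, 6, 8] sum 87, len 12
add 12: shortest ending here [9, 4, 11, 1, 2, 10, 9, 6, 11, 6, 8, 12] sum 89, len 12
add 7: shortest ending here [4, 11, 1, 2, 10, 9, 6, 11, 6, 8, 12, 7] sum 87, len 12
add 10: shortest ending here [11, 1, 2, 10, 9, 6, 11, 6, 8, 12, 7, 10] sum 93, len 12
Shortest qualifying length: 12.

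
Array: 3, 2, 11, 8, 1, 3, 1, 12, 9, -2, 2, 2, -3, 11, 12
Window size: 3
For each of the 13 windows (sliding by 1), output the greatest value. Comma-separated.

11, 11, 11, 8, 3, 12, 12, 12, 9, 2, 2, 11, 12

[3, 2, 11] → max 11
[2, 11, 8] → max 11
[11, 8, 1] → max 11
[8, 1, 3] → max 8
[1, 3, 1] → max 3
[3, 1, 12] → max 12
[1, 12, 9] → max 12
[12, 9, -2] → max 12
[9, -2, 2] → max 9
[-2, 2, 2] → max 2
[2, 2, -3] → max 2
[2, -3, 11] → max 11
[-3, 11, 12] → max 12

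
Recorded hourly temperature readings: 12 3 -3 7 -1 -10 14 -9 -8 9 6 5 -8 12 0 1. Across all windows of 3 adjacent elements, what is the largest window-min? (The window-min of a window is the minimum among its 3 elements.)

(12, 3, -3) → min -3
(3, -3, 7) → min -3
(-3, 7, -1) → min -3
(7, -1, -10) → min -10
(-1, -10, 14) → min -10
(-10, 14, -9) → min -10
(14, -9, -8) → min -9
(-9, -8, 9) → min -9
(-8, 9, 6) → min -8
(9, 6, 5) → min 5
(6, 5, -8) → min -8
(5, -8, 12) → min -8
(-8, 12, 0) → min -8
(12, 0, 1) → min 0
Largest of these is 5.

5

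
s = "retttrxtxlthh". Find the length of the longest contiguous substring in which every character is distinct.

4

[r] len 1
[r, e] len 2
[r, e, t] len 3
[t] len 1
[t] len 1
[t, r] len 2
[t, r, x] len 3
[r, x, t] len 3
[t, x] len 2
[t, x, l] len 3
[x, l, t] len 3
[x, l, t, h] len 4
[h] len 1
Longest all-distinct length: 4.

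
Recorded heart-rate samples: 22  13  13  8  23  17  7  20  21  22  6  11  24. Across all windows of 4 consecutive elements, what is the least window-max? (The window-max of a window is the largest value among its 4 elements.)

21

Each size-4 window and its max:
22 13 13 8 → max 22
13 13 8 23 → max 23
13 8 23 17 → max 23
8 23 17 7 → max 23
23 17 7 20 → max 23
17 7 20 21 → max 21
7 20 21 22 → max 22
20 21 22 6 → max 22
21 22 6 11 → max 22
22 6 11 24 → max 24
Least of these is 21.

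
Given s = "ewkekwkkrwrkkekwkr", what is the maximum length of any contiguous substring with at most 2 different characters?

[e] 1 distinct, len 1
[e, w] 2 distinct, len 2
[w, k] 2 distinct, len 2
[k, e] 2 distinct, len 2
[k, e, k] 2 distinct, len 3
[k, w] 2 distinct, len 2
[k, w, k] 2 distinct, len 3
[k, w, k, k] 2 distinct, len 4
[k, k, r] 2 distinct, len 3
[r, w] 2 distinct, len 2
[r, w, r] 2 distinct, len 3
[r, k] 2 distinct, len 2
[r, k, k] 2 distinct, len 3
[k, k, e] 2 distinct, len 3
[k, k, e, k] 2 distinct, len 4
[k, w] 2 distinct, len 2
[k, w, k] 2 distinct, len 3
[k, r] 2 distinct, len 2
Longest length with ≤2 distinct: 4.

4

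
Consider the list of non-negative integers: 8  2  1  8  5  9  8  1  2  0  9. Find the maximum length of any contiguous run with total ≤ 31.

6

Extend to the right; shrink from the left whenever the sum exceeds 31:
[8] sum 8 len 1
[8, 2] sum 10 len 2
[8, 2, 1] sum 11 len 3
[8, 2, 1, 8] sum 19 len 4
[8, 2, 1, 8, 5] sum 24 len 5
[2, 1, 8, 5, 9] sum 25 len 5
[1, 8, 5, 9, 8] sum 31 len 5
[8, 5, 9, 8, 1] sum 31 len 5
[5, 9, 8, 1, 2] sum 25 len 5
[5, 9, 8, 1, 2, 0] sum 25 len 6
[9, 8, 1, 2, 0, 9] sum 29 len 6
Longest length seen: 6.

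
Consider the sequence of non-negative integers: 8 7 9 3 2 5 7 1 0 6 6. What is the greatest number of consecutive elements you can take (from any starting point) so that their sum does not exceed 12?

3

→ 8: sum 8, len 1
→ 7 (dropped 8): sum 7, len 1
→ 9 (dropped 7): sum 9, len 1
→ 3: sum 12, len 2
→ 2 (dropped 9): sum 5, len 2
→ 5: sum 10, len 3
→ 7 (dropped 3, 2): sum 12, len 2
→ 1 (dropped 5): sum 8, len 2
→ 0: sum 8, len 3
→ 6 (dropped 7): sum 7, len 3
→ 6 (dropped 1): sum 12, len 3
Longest length seen: 3.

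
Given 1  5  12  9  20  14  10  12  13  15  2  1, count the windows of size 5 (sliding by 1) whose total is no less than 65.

(1, 5, 12, 9, 20) → sum 47
(5, 12, 9, 20, 14) → sum 60
(12, 9, 20, 14, 10) → sum 65  ≥ 65 ✓
(9, 20, 14, 10, 12) → sum 65  ≥ 65 ✓
(20, 14, 10, 12, 13) → sum 69  ≥ 65 ✓
(14, 10, 12, 13, 15) → sum 64
(10, 12, 13, 15, 2) → sum 52
(12, 13, 15, 2, 1) → sum 43
3 windows satisfy the condition.

3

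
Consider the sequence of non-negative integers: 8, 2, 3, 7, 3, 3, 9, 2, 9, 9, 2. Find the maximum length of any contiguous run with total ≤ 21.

5

→ 8: sum 8, len 1
→ 2: sum 10, len 2
→ 3: sum 13, len 3
→ 7: sum 20, len 4
→ 3 (dropped 8): sum 15, len 4
→ 3: sum 18, len 5
→ 9 (dropped 2, 3, 7): sum 15, len 3
→ 2: sum 17, len 4
→ 9 (dropped 3, 3): sum 20, len 3
→ 9 (dropped 9): sum 20, len 3
→ 2 (dropped 2): sum 20, len 3
Longest length seen: 5.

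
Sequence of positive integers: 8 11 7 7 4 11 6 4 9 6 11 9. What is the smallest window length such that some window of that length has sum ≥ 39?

add 8: running sum 8 < 39
add 11: running sum 19 < 39
add 7: running sum 26 < 39
add 7: running sum 33 < 39
add 4: running sum 37 < 39
end 5: [11, 7, 7, 4, 11] sum 40, len 5
end 6: [11, 7, 7, 4, 11, 6] sum 46, len 6
end 7: [7, 7, 4, 11, 6, 4] sum 39, len 6
end 8: [7, 4, 11, 6, 4, 9] sum 41, len 6
end 9: [4, 11, 6, 4, 9, 6] sum 40, len 6
end 10: [11, 6, 4, 9, 6, 11] sum 47, len 6
end 11: [4, 9, 6, 11, 9] sum 39, len 5
Shortest qualifying length: 5.

5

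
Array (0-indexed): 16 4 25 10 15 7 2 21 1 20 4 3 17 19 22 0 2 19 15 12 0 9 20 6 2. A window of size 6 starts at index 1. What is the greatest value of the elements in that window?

Elements at indices 1..6: 4, 25, 10, 15, 7, 2
max(4, 25, 10, 15, 7, 2) = 25

25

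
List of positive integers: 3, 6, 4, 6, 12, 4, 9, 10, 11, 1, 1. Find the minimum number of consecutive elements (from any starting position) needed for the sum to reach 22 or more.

add 3: running sum 3 < 22
add 6: running sum 9 < 22
add 4: running sum 13 < 22
add 6: running sum 19 < 22
add 12: shortest ending here [4, 6, 12] sum 22, len 3
add 4: shortest ending here [6, 12, 4] sum 22, len 3
add 9: shortest ending here [12, 4, 9] sum 25, len 3
add 10: shortest ending here [4, 9, 10] sum 23, len 3
add 11: shortest ending here [9, 10, 11] sum 30, len 3
add 1: shortest ending here [10, 11, 1] sum 22, len 3
add 1: shortest ending here [10, 11, 1, 1] sum 23, len 4
Shortest qualifying length: 3.

3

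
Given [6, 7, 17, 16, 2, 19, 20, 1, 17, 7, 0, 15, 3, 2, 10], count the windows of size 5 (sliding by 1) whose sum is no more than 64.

10

6 7 17 16 2 → sum 48  ≤ 64 ✓
7 17 16 2 19 → sum 61  ≤ 64 ✓
17 16 2 19 20 → sum 74
16 2 19 20 1 → sum 58  ≤ 64 ✓
2 19 20 1 17 → sum 59  ≤ 64 ✓
19 20 1 17 7 → sum 64  ≤ 64 ✓
20 1 17 7 0 → sum 45  ≤ 64 ✓
1 17 7 0 15 → sum 40  ≤ 64 ✓
17 7 0 15 3 → sum 42  ≤ 64 ✓
7 0 15 3 2 → sum 27  ≤ 64 ✓
0 15 3 2 10 → sum 30  ≤ 64 ✓
10 windows satisfy the condition.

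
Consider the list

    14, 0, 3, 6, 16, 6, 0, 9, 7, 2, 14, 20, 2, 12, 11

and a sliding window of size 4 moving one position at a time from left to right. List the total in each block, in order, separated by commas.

(14, 0, 3, 6) → sum 23
(0, 3, 6, 16) → sum 25
(3, 6, 16, 6) → sum 31
(6, 16, 6, 0) → sum 28
(16, 6, 0, 9) → sum 31
(6, 0, 9, 7) → sum 22
(0, 9, 7, 2) → sum 18
(9, 7, 2, 14) → sum 32
(7, 2, 14, 20) → sum 43
(2, 14, 20, 2) → sum 38
(14, 20, 2, 12) → sum 48
(20, 2, 12, 11) → sum 45

23, 25, 31, 28, 31, 22, 18, 32, 43, 38, 48, 45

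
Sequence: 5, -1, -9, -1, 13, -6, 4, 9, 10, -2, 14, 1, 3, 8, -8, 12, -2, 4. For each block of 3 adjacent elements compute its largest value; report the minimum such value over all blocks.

-1

Window maxs for each of the 16 positions:
5 -1 -9 → max 5
-1 -9 -1 → max -1
-9 -1 13 → max 13
-1 13 -6 → max 13
13 -6 4 → max 13
-6 4 9 → max 9
4 9 10 → max 10
9 10 -2 → max 10
10 -2 14 → max 14
-2 14 1 → max 14
14 1 3 → max 14
1 3 8 → max 8
3 8 -8 → max 8
8 -8 12 → max 12
-8 12 -2 → max 12
12 -2 4 → max 12
Minimum of these is -1.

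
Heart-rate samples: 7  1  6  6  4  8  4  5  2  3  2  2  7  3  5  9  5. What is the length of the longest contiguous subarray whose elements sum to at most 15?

add 7: [7] sum 7, len 1
add 1: [7, 1] sum 8, len 2
add 6: [7, 1, 6] sum 14, len 3
add 6: [1, 6, 6] sum 13, len 3
add 4: [6, 4] sum 10, len 2
add 8: [4, 8] sum 12, len 2
add 4: [8, 4] sum 12, len 2
add 5: [4, 5] sum 9, len 2
add 2: [4, 5, 2] sum 11, len 3
add 3: [4, 5, 2, 3] sum 14, len 4
add 2: [5, 2, 3, 2] sum 12, len 4
add 2: [5, 2, 3, 2, 2] sum 14, len 5
add 7: [3, 2, 2, 7] sum 14, len 4
add 3: [2, 2, 7, 3] sum 14, len 4
add 5: [7, 3, 5] sum 15, len 3
add 9: [5, 9] sum 14, len 2
add 5: [9, 5] sum 14, len 2
Longest length seen: 5.

5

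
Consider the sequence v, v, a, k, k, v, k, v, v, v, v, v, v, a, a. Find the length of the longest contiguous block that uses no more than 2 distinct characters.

10

add v: window [v] (1 distinct), len 1
add v: window [v, v] (1 distinct), len 2
add a: window [v, v, a] (2 distinct), len 3
add k: window [a, k] (2 distinct), len 2
add k: window [a, k, k] (2 distinct), len 3
add v: window [k, k, v] (2 distinct), len 3
add k: window [k, k, v, k] (2 distinct), len 4
add v: window [k, k, v, k, v] (2 distinct), len 5
add v: window [k, k, v, k, v, v] (2 distinct), len 6
add v: window [k, k, v, k, v, v, v] (2 distinct), len 7
add v: window [k, k, v, k, v, v, v, v] (2 distinct), len 8
add v: window [k, k, v, k, v, v, v, v, v] (2 distinct), len 9
add v: window [k, k, v, k, v, v, v, v, v, v] (2 distinct), len 10
add a: window [v, v, v, v, v, v, a] (2 distinct), len 7
add a: window [v, v, v, v, v, v, a, a] (2 distinct), len 8
Longest length with ≤2 distinct: 10.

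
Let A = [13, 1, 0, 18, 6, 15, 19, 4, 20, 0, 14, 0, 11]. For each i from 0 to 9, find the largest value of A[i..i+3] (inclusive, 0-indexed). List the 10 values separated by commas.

18, 18, 18, 19, 19, 20, 20, 20, 20, 14

13 1 0 18 → max 18
1 0 18 6 → max 18
0 18 6 15 → max 18
18 6 15 19 → max 19
6 15 19 4 → max 19
15 19 4 20 → max 20
19 4 20 0 → max 20
4 20 0 14 → max 20
20 0 14 0 → max 20
0 14 0 11 → max 14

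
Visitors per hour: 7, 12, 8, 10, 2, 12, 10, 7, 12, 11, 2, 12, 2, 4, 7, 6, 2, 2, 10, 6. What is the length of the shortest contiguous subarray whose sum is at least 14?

add 7: running sum 7 < 14
end 1: [7, 12] sum 19, len 2
end 2: [12, 8] sum 20, len 2
end 3: [8, 10] sum 18, len 2
end 4: [8, 10, 2] sum 20, len 3
end 5: [2, 12] sum 14, len 2
end 6: [12, 10] sum 22, len 2
end 7: [10, 7] sum 17, len 2
end 8: [7, 12] sum 19, len 2
end 9: [12, 11] sum 23, len 2
end 10: [12, 11, 2] sum 25, len 3
end 11: [2, 12] sum 14, len 2
end 12: [12, 2] sum 14, len 2
end 13: [12, 2, 4] sum 18, len 3
end 14: [12, 2, 4, 7] sum 25, len 4
end 15: [4, 7, 6] sum 17, len 3
end 16: [7, 6, 2] sum 15, len 3
end 17: [7, 6, 2, 2] sum 17, len 4
end 18: [2, 2, 10] sum 14, len 3
end 19: [10, 6] sum 16, len 2
Shortest qualifying length: 2.

2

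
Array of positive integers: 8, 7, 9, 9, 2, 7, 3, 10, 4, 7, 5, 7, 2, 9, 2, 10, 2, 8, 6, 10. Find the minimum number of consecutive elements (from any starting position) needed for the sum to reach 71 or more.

11

add 8: running sum 8 < 71
add 7: running sum 15 < 71
add 9: running sum 24 < 71
add 9: running sum 33 < 71
add 2: running sum 35 < 71
add 7: running sum 42 < 71
add 3: running sum 45 < 71
add 10: running sum 55 < 71
add 4: running sum 59 < 71
add 7: running sum 66 < 71
end 10: [8, 7, 9, 9, 2, 7, 3, 10, 4, 7, 5] sum 71, len 11
end 11: [8, 7, 9, 9, 2, 7, 3, 10, 4, 7, 5, 7] sum 78, len 12
end 12: [7, 9, 9, 2, 7, 3, 10, 4, 7, 5, 7, 2] sum 72, len 12
end 13: [9, 9, 2, 7, 3, 10, 4, 7, 5, 7, 2, 9] sum 74, len 12
end 14: [9, 9, 2, 7, 3, 10, 4, 7, 5, 7, 2, 9, 2] sum 76, len 13
end 15: [9, 2, 7, 3, 10, 4, 7, 5, 7, 2, 9, 2, 10] sum 77, len 13
end 16: [9, 2, 7, 3, 10, 4, 7, 5, 7, 2, 9, 2, 10, 2] sum 79, len 14
end 17: [7, 3, 10, 4, 7, 5, 7, 2, 9, 2, 10, 2, 8] sum 76, len 13
end 18: [10, 4, 7, 5, 7, 2, 9, 2, 10, 2, 8, 6] sum 72, len 12
end 19: [4, 7, 5, 7, 2, 9, 2, 10, 2, 8, 6, 10] sum 72, len 12
Shortest qualifying length: 11.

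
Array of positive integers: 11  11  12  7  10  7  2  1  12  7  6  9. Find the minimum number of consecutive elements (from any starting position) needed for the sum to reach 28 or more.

add 11: running sum 11 < 28
add 11: running sum 22 < 28
add 12: shortest ending here [11, 11, 12] sum 34, len 3
add 7: shortest ending here [11, 12, 7] sum 30, len 3
add 10: shortest ending here [12, 7, 10] sum 29, len 3
add 7: shortest ending here [12, 7, 10, 7] sum 36, len 4
add 2: shortest ending here [12, 7, 10, 7, 2] sum 38, len 5
add 1: shortest ending here [12, 7, 10, 7, 2, 1] sum 39, len 6
add 12: shortest ending here [10, 7, 2, 1, 12] sum 32, len 5
add 7: shortest ending here [7, 2, 1, 12, 7] sum 29, len 5
add 6: shortest ending here [2, 1, 12, 7, 6] sum 28, len 5
add 9: shortest ending here [12, 7, 6, 9] sum 34, len 4
Shortest qualifying length: 3.

3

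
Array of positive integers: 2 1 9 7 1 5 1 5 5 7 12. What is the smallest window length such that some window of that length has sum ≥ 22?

add 2: running sum 2 < 22
add 1: running sum 3 < 22
add 9: running sum 12 < 22
add 7: running sum 19 < 22
add 1: running sum 20 < 22
add 5: shortest ending here [9, 7, 1, 5] sum 22, len 4
add 1: shortest ending here [9, 7, 1, 5, 1] sum 23, len 5
add 5: shortest ending here [9, 7, 1, 5, 1, 5] sum 28, len 6
add 5: shortest ending here [7, 1, 5, 1, 5, 5] sum 24, len 6
add 7: shortest ending here [5, 1, 5, 5, 7] sum 23, len 5
add 12: shortest ending here [5, 7, 12] sum 24, len 3
Shortest qualifying length: 3.

3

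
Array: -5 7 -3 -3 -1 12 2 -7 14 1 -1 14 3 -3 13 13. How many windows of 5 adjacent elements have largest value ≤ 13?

4

(-5, 7, -3, -3, -1) → max 7  ≤ 13 ✓
(7, -3, -3, -1, 12) → max 12  ≤ 13 ✓
(-3, -3, -1, 12, 2) → max 12  ≤ 13 ✓
(-3, -1, 12, 2, -7) → max 12  ≤ 13 ✓
(-1, 12, 2, -7, 14) → max 14
(12, 2, -7, 14, 1) → max 14
(2, -7, 14, 1, -1) → max 14
(-7, 14, 1, -1, 14) → max 14
(14, 1, -1, 14, 3) → max 14
(1, -1, 14, 3, -3) → max 14
(-1, 14, 3, -3, 13) → max 14
(14, 3, -3, 13, 13) → max 14
4 windows satisfy the condition.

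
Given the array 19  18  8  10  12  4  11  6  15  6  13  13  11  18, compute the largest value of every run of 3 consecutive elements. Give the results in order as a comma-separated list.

19, 18, 12, 12, 12, 11, 15, 15, 15, 13, 13, 18

(19, 18, 8) → max 19
(18, 8, 10) → max 18
(8, 10, 12) → max 12
(10, 12, 4) → max 12
(12, 4, 11) → max 12
(4, 11, 6) → max 11
(11, 6, 15) → max 15
(6, 15, 6) → max 15
(15, 6, 13) → max 15
(6, 13, 13) → max 13
(13, 13, 11) → max 13
(13, 11, 18) → max 18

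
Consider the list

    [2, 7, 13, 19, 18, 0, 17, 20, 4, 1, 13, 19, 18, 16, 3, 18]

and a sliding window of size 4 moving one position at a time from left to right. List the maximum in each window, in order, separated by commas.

19, 19, 19, 19, 20, 20, 20, 20, 19, 19, 19, 19, 18

(2, 7, 13, 19) → max 19
(7, 13, 19, 18) → max 19
(13, 19, 18, 0) → max 19
(19, 18, 0, 17) → max 19
(18, 0, 17, 20) → max 20
(0, 17, 20, 4) → max 20
(17, 20, 4, 1) → max 20
(20, 4, 1, 13) → max 20
(4, 1, 13, 19) → max 19
(1, 13, 19, 18) → max 19
(13, 19, 18, 16) → max 19
(19, 18, 16, 3) → max 19
(18, 16, 3, 18) → max 18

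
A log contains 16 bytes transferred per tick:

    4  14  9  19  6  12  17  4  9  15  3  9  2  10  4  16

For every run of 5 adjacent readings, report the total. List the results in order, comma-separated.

52, 60, 63, 58, 48, 57, 48, 40, 38, 39, 28, 41

4 14 9 19 6 → sum 52
14 9 19 6 12 → sum 60
9 19 6 12 17 → sum 63
19 6 12 17 4 → sum 58
6 12 17 4 9 → sum 48
12 17 4 9 15 → sum 57
17 4 9 15 3 → sum 48
4 9 15 3 9 → sum 40
9 15 3 9 2 → sum 38
15 3 9 2 10 → sum 39
3 9 2 10 4 → sum 28
9 2 10 4 16 → sum 41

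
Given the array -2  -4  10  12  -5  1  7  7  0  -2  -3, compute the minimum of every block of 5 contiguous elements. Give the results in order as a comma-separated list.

-5, -5, -5, -5, -5, -2, -3

Sliding a size-5 window across the 11 values:
[-2, -4, 10, 12, -5] → min -5
[-4, 10, 12, -5, 1] → min -5
[10, 12, -5, 1, 7] → min -5
[12, -5, 1, 7, 7] → min -5
[-5, 1, 7, 7, 0] → min -5
[1, 7, 7, 0, -2] → min -2
[7, 7, 0, -2, -3] → min -3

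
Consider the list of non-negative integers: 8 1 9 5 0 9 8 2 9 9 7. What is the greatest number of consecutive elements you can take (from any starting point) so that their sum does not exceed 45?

8

add 8: [8] sum 8, len 1
add 1: [8, 1] sum 9, len 2
add 9: [8, 1, 9] sum 18, len 3
add 5: [8, 1, 9, 5] sum 23, len 4
add 0: [8, 1, 9, 5, 0] sum 23, len 5
add 9: [8, 1, 9, 5, 0, 9] sum 32, len 6
add 8: [8, 1, 9, 5, 0, 9, 8] sum 40, len 7
add 2: [8, 1, 9, 5, 0, 9, 8, 2] sum 42, len 8
add 9: [1, 9, 5, 0, 9, 8, 2, 9] sum 43, len 8
add 9: [5, 0, 9, 8, 2, 9, 9] sum 42, len 7
add 7: [0, 9, 8, 2, 9, 9, 7] sum 44, len 7
Longest length seen: 8.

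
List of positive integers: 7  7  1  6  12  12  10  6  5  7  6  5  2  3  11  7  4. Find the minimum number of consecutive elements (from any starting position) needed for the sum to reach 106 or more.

16

Extend right; whenever the sum reaches 106, record the length and shrink from the left:
add 7: running sum 7 < 106
add 7: running sum 14 < 106
add 1: running sum 15 < 106
add 6: running sum 21 < 106
add 12: running sum 33 < 106
add 12: running sum 45 < 106
add 10: running sum 55 < 106
add 6: running sum 61 < 106
add 5: running sum 66 < 106
add 7: running sum 73 < 106
add 6: running sum 79 < 106
add 5: running sum 84 < 106
add 2: running sum 86 < 106
add 3: running sum 89 < 106
add 11: running sum 100 < 106
end 15: [7, 7, 1, 6, 12, 12, 10, 6, 5, 7, 6, 5, 2, 3, 11, 7] sum 107, len 16
end 16: [7, 7, 1, 6, 12, 12, 10, 6, 5, 7, 6, 5, 2, 3, 11, 7, 4] sum 111, len 17
Shortest qualifying length: 16.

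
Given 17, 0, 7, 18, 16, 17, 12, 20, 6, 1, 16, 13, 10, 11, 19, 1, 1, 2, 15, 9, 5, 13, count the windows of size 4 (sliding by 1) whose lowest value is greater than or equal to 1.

[17, 0, 7, 18] → min 0
[0, 7, 18, 16] → min 0
[7, 18, 16, 17] → min 7  ≥ 1 ✓
[18, 16, 17, 12] → min 12  ≥ 1 ✓
[16, 17, 12, 20] → min 12  ≥ 1 ✓
[17, 12, 20, 6] → min 6  ≥ 1 ✓
[12, 20, 6, 1] → min 1  ≥ 1 ✓
[20, 6, 1, 16] → min 1  ≥ 1 ✓
[6, 1, 16, 13] → min 1  ≥ 1 ✓
[1, 16, 13, 10] → min 1  ≥ 1 ✓
[16, 13, 10, 11] → min 10  ≥ 1 ✓
[13, 10, 11, 19] → min 10  ≥ 1 ✓
[10, 11, 19, 1] → min 1  ≥ 1 ✓
[11, 19, 1, 1] → min 1  ≥ 1 ✓
[19, 1, 1, 2] → min 1  ≥ 1 ✓
[1, 1, 2, 15] → min 1  ≥ 1 ✓
[1, 2, 15, 9] → min 1  ≥ 1 ✓
[2, 15, 9, 5] → min 2  ≥ 1 ✓
[15, 9, 5, 13] → min 5  ≥ 1 ✓
17 windows satisfy the condition.

17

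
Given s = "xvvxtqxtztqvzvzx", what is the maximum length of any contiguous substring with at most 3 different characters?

[x] 1 distinct, len 1
[x, v] 2 distinct, len 2
[x, v, v] 2 distinct, len 3
[x, v, v, x] 2 distinct, len 4
[x, v, v, x, t] 3 distinct, len 5
[x, t, q] 3 distinct, len 3
[x, t, q, x] 3 distinct, len 4
[x, t, q, x, t] 3 distinct, len 5
[x, t, z] 3 distinct, len 3
[x, t, z, t] 3 distinct, len 4
[t, z, t, q] 3 distinct, len 4
[t, q, v] 3 distinct, len 3
[q, v, z] 3 distinct, len 3
[q, v, z, v] 3 distinct, len 4
[q, v, z, v, z] 3 distinct, len 5
[v, z, v, z, x] 3 distinct, len 5
Longest length with ≤3 distinct: 5.

5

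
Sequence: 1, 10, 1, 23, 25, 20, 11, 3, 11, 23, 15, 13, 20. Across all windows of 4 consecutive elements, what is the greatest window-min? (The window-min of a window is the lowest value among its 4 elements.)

[1, 10, 1, 23] → min 1
[10, 1, 23, 25] → min 1
[1, 23, 25, 20] → min 1
[23, 25, 20, 11] → min 11
[25, 20, 11, 3] → min 3
[20, 11, 3, 11] → min 3
[11, 3, 11, 23] → min 3
[3, 11, 23, 15] → min 3
[11, 23, 15, 13] → min 11
[23, 15, 13, 20] → min 13
Greatest of these is 13.

13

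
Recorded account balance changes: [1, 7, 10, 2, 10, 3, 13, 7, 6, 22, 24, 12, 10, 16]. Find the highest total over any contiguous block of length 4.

68

Window sums for each of the 11 positions:
(1, 7, 10, 2) → sum 20
(7, 10, 2, 10) → sum 29
(10, 2, 10, 3) → sum 25
(2, 10, 3, 13) → sum 28
(10, 3, 13, 7) → sum 33
(3, 13, 7, 6) → sum 29
(13, 7, 6, 22) → sum 48
(7, 6, 22, 24) → sum 59
(6, 22, 24, 12) → sum 64
(22, 24, 12, 10) → sum 68
(24, 12, 10, 16) → sum 62
Highest of these is 68.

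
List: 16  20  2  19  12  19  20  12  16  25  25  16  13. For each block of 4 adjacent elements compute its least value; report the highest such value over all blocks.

16

16 20 2 19 → min 2
20 2 19 12 → min 2
2 19 12 19 → min 2
19 12 19 20 → min 12
12 19 20 12 → min 12
19 20 12 16 → min 12
20 12 16 25 → min 12
12 16 25 25 → min 12
16 25 25 16 → min 16
25 25 16 13 → min 13
Highest of these is 16.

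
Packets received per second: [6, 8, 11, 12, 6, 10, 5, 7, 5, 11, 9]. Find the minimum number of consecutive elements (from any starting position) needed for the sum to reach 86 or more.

Extend right; whenever the sum reaches 86, record the length and shrink from the left:
add 6: running sum 6 < 86
add 8: running sum 14 < 86
add 11: running sum 25 < 86
add 12: running sum 37 < 86
add 6: running sum 43 < 86
add 10: running sum 53 < 86
add 5: running sum 58 < 86
add 7: running sum 65 < 86
add 5: running sum 70 < 86
add 11: running sum 81 < 86
end 10: [6, 8, 11, 12, 6, 10, 5, 7, 5, 11, 9] sum 90, len 11
Shortest qualifying length: 11.

11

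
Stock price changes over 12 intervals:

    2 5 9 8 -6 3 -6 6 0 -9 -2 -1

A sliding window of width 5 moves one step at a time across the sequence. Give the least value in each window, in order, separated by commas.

2 5 9 8 -6 → min -6
5 9 8 -6 3 → min -6
9 8 -6 3 -6 → min -6
8 -6 3 -6 6 → min -6
-6 3 -6 6 0 → min -6
3 -6 6 0 -9 → min -9
-6 6 0 -9 -2 → min -9
6 0 -9 -2 -1 → min -9

-6, -6, -6, -6, -6, -9, -9, -9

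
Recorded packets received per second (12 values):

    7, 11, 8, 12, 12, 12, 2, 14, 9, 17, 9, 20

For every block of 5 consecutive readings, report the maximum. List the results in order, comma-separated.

Sliding a size-5 window across the 12 values:
[7, 11, 8, 12, 12] → max 12
[11, 8, 12, 12, 12] → max 12
[8, 12, 12, 12, 2] → max 12
[12, 12, 12, 2, 14] → max 14
[12, 12, 2, 14, 9] → max 14
[12, 2, 14, 9, 17] → max 17
[2, 14, 9, 17, 9] → max 17
[14, 9, 17, 9, 20] → max 20

12, 12, 12, 14, 14, 17, 17, 20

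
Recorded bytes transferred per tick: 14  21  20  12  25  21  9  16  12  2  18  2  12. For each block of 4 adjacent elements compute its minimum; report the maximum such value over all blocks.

12

Window mins for each of the 10 positions:
[14, 21, 20, 12] → min 12
[21, 20, 12, 25] → min 12
[20, 12, 25, 21] → min 12
[12, 25, 21, 9] → min 9
[25, 21, 9, 16] → min 9
[21, 9, 16, 12] → min 9
[9, 16, 12, 2] → min 2
[16, 12, 2, 18] → min 2
[12, 2, 18, 2] → min 2
[2, 18, 2, 12] → min 2
Maximum of these is 12.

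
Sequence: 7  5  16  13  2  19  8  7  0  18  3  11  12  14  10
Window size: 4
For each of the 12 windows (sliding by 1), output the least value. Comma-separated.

7 5 16 13 → min 5
5 16 13 2 → min 2
16 13 2 19 → min 2
13 2 19 8 → min 2
2 19 8 7 → min 2
19 8 7 0 → min 0
8 7 0 18 → min 0
7 0 18 3 → min 0
0 18 3 11 → min 0
18 3 11 12 → min 3
3 11 12 14 → min 3
11 12 14 10 → min 10

5, 2, 2, 2, 2, 0, 0, 0, 0, 3, 3, 10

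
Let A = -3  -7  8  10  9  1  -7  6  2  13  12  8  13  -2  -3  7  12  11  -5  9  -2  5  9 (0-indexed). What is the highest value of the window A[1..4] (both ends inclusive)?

Elements at indices 1..4: -7, 8, 10, 9
max(-7, 8, 10, 9) = 10

10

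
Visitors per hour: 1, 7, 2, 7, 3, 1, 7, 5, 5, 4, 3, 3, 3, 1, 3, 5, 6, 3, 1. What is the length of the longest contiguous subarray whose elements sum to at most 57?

Extend to the right; shrink from the left whenever the sum exceeds 57:
→ 1: sum 1, len 1
→ 7: sum 8, len 2
→ 2: sum 10, len 3
→ 7: sum 17, len 4
→ 3: sum 20, len 5
→ 1: sum 21, len 6
→ 7: sum 28, len 7
→ 5: sum 33, len 8
→ 5: sum 38, len 9
→ 4: sum 42, len 10
→ 3: sum 45, len 11
→ 3: sum 48, len 12
→ 3: sum 51, len 13
→ 1: sum 52, len 14
→ 3: sum 55, len 15
→ 5 (dropped 1, 7): sum 52, len 14
→ 6 (dropped 2): sum 56, len 14
→ 3 (dropped 7): sum 52, len 14
→ 1: sum 53, len 15
Longest length seen: 15.

15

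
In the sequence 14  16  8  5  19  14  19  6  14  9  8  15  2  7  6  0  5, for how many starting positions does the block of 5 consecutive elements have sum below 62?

7

[14, 16, 8, 5, 19] → sum 62
[16, 8, 5, 19, 14] → sum 62
[8, 5, 19, 14, 19] → sum 65
[5, 19, 14, 19, 6] → sum 63
[19, 14, 19, 6, 14] → sum 72
[14, 19, 6, 14, 9] → sum 62
[19, 6, 14, 9, 8] → sum 56  < 62 ✓
[6, 14, 9, 8, 15] → sum 52  < 62 ✓
[14, 9, 8, 15, 2] → sum 48  < 62 ✓
[9, 8, 15, 2, 7] → sum 41  < 62 ✓
[8, 15, 2, 7, 6] → sum 38  < 62 ✓
[15, 2, 7, 6, 0] → sum 30  < 62 ✓
[2, 7, 6, 0, 5] → sum 20  < 62 ✓
7 windows satisfy the condition.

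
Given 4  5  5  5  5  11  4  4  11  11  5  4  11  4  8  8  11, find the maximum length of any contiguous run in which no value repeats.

[4] len 1
[4, 5] len 2
[5] len 1
[5] len 1
[5] len 1
[5, 11] len 2
[5, 11, 4] len 3
[4] len 1
[4, 11] len 2
[11] len 1
[11, 5] len 2
[11, 5, 4] len 3
[5, 4, 11] len 3
[11, 4] len 2
[11, 4, 8] len 3
[8] len 1
[8, 11] len 2
Longest all-distinct length: 3.

3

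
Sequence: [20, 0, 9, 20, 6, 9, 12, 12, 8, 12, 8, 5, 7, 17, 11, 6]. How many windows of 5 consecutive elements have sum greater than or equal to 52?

5

20 0 9 20 6 → sum 55  ≥ 52 ✓
0 9 20 6 9 → sum 44
9 20 6 9 12 → sum 56  ≥ 52 ✓
20 6 9 12 12 → sum 59  ≥ 52 ✓
6 9 12 12 8 → sum 47
9 12 12 8 12 → sum 53  ≥ 52 ✓
12 12 8 12 8 → sum 52  ≥ 52 ✓
12 8 12 8 5 → sum 45
8 12 8 5 7 → sum 40
12 8 5 7 17 → sum 49
8 5 7 17 11 → sum 48
5 7 17 11 6 → sum 46
5 windows satisfy the condition.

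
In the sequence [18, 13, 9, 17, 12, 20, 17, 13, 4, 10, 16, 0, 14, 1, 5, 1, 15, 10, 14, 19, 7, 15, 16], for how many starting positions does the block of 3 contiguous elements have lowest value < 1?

18 13 9 → min 9
13 9 17 → min 9
9 17 12 → min 9
17 12 20 → min 12
12 20 17 → min 12
20 17 13 → min 13
17 13 4 → min 4
13 4 10 → min 4
4 10 16 → min 4
10 16 0 → min 0  < 1 ✓
16 0 14 → min 0  < 1 ✓
0 14 1 → min 0  < 1 ✓
14 1 5 → min 1
1 5 1 → min 1
5 1 15 → min 1
1 15 10 → min 1
15 10 14 → min 10
10 14 19 → min 10
14 19 7 → min 7
19 7 15 → min 7
7 15 16 → min 7
3 windows satisfy the condition.

3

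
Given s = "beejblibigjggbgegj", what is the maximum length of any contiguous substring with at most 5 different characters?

12

add b: window [b] (1 distinct), len 1
add e: window [b, e] (2 distinct), len 2
add e: window [b, e, e] (2 distinct), len 3
add j: window [b, e, e, j] (3 distinct), len 4
add b: window [b, e, e, j, b] (3 distinct), len 5
add l: window [b, e, e, j, b, l] (4 distinct), len 6
add i: window [b, e, e, j, b, l, i] (5 distinct), len 7
add b: window [b, e, e, j, b, l, i, b] (5 distinct), len 8
add i: window [b, e, e, j, b, l, i, b, i] (5 distinct), len 9
add g: window [j, b, l, i, b, i, g] (5 distinct), len 7
add j: window [j, b, l, i, b, i, g, j] (5 distinct), len 8
add g: window [j, b, l, i, b, i, g, j, g] (5 distinct), len 9
add g: window [j, b, l, i, b, i, g, j, g, g] (5 distinct), len 10
add b: window [j, b, l, i, b, i, g, j, g, g, b] (5 distinct), len 11
add g: window [j, b, l, i, b, i, g, j, g, g, b, g] (5 distinct), len 12
add e: window [i, b, i, g, j, g, g, b, g, e] (5 distinct), len 10
add g: window [i, b, i, g, j, g, g, b, g, e, g] (5 distinct), len 11
add j: window [i, b, i, g, j, g, g, b, g, e, g, j] (5 distinct), len 12
Longest length with ≤5 distinct: 12.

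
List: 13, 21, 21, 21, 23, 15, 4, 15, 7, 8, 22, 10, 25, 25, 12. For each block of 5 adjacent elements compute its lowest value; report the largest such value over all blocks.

[13, 21, 21, 21, 23] → min 13
[21, 21, 21, 23, 15] → min 15
[21, 21, 23, 15, 4] → min 4
[21, 23, 15, 4, 15] → min 4
[23, 15, 4, 15, 7] → min 4
[15, 4, 15, 7, 8] → min 4
[4, 15, 7, 8, 22] → min 4
[15, 7, 8, 22, 10] → min 7
[7, 8, 22, 10, 25] → min 7
[8, 22, 10, 25, 25] → min 8
[22, 10, 25, 25, 12] → min 10
Largest of these is 15.

15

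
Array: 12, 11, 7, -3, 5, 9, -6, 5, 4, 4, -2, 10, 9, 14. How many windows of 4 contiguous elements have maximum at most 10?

8

[12, 11, 7, -3] → max 12
[11, 7, -3, 5] → max 11
[7, -3, 5, 9] → max 9  ≤ 10 ✓
[-3, 5, 9, -6] → max 9  ≤ 10 ✓
[5, 9, -6, 5] → max 9  ≤ 10 ✓
[9, -6, 5, 4] → max 9  ≤ 10 ✓
[-6, 5, 4, 4] → max 5  ≤ 10 ✓
[5, 4, 4, -2] → max 5  ≤ 10 ✓
[4, 4, -2, 10] → max 10  ≤ 10 ✓
[4, -2, 10, 9] → max 10  ≤ 10 ✓
[-2, 10, 9, 14] → max 14
8 windows satisfy the condition.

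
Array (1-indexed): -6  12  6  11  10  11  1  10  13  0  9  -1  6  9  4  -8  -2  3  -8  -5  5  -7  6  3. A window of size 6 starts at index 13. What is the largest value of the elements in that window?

Elements at indices 13..18: 6, 9, 4, -8, -2, 3
max(6, 9, 4, -8, -2, 3) = 9

9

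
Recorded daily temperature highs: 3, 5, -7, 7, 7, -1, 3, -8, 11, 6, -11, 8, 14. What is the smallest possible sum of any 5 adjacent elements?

[3, 5, -7, 7, 7] → sum 15
[5, -7, 7, 7, -1] → sum 11
[-7, 7, 7, -1, 3] → sum 9
[7, 7, -1, 3, -8] → sum 8
[7, -1, 3, -8, 11] → sum 12
[-1, 3, -8, 11, 6] → sum 11
[3, -8, 11, 6, -11] → sum 1
[-8, 11, 6, -11, 8] → sum 6
[11, 6, -11, 8, 14] → sum 28
Smallest of these is 1.

1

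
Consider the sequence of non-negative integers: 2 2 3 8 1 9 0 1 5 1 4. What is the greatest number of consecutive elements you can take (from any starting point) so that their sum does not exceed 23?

add 2: [2] sum 2, len 1
add 2: [2, 2] sum 4, len 2
add 3: [2, 2, 3] sum 7, len 3
add 8: [2, 2, 3, 8] sum 15, len 4
add 1: [2, 2, 3, 8, 1] sum 16, len 5
add 9: [2, 3, 8, 1, 9] sum 23, len 5
add 0: [2, 3, 8, 1, 9, 0] sum 23, len 6
add 1: [3, 8, 1, 9, 0, 1] sum 22, len 6
add 5: [1, 9, 0, 1, 5] sum 16, len 5
add 1: [1, 9, 0, 1, 5, 1] sum 17, len 6
add 4: [1, 9, 0, 1, 5, 1, 4] sum 21, len 7
Longest length seen: 7.

7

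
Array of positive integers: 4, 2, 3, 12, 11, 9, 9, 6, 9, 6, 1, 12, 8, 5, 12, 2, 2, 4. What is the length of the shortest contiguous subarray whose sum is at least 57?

add 4: running sum 4 < 57
add 2: running sum 6 < 57
add 3: running sum 9 < 57
add 12: running sum 21 < 57
add 11: running sum 32 < 57
add 9: running sum 41 < 57
add 9: running sum 50 < 57
add 6: running sum 56 < 57
add 9: shortest ending here [3, 12, 11, 9, 9, 6, 9] sum 59, len 7
add 6: shortest ending here [12, 11, 9, 9, 6, 9, 6] sum 62, len 7
add 1: shortest ending here [12, 11, 9, 9, 6, 9, 6, 1] sum 63, len 8
add 12: shortest ending here [11, 9, 9, 6, 9, 6, 1, 12] sum 63, len 8
add 8: shortest ending here [9, 9, 6, 9, 6, 1, 12, 8] sum 60, len 8
add 5: shortest ending here [9, 9, 6, 9, 6, 1, 12, 8, 5] sum 65, len 9
add 12: shortest ending here [6, 9, 6, 1, 12, 8, 5, 12] sum 59, len 8
add 2: shortest ending here [6, 9, 6, 1, 12, 8, 5, 12, 2] sum 61, len 9
add 2: shortest ending here [9, 6, 1, 12, 8, 5, 12, 2, 2] sum 57, len 9
add 4: shortest ending here [9, 6, 1, 12, 8, 5, 12, 2, 2, 4] sum 61, len 10
Shortest qualifying length: 7.

7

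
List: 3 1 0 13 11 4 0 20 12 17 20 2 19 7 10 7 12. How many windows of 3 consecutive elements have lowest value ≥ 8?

3 1 0 → min 0
1 0 13 → min 0
0 13 11 → min 0
13 11 4 → min 4
11 4 0 → min 0
4 0 20 → min 0
0 20 12 → min 0
20 12 17 → min 12  ≥ 8 ✓
12 17 20 → min 12  ≥ 8 ✓
17 20 2 → min 2
20 2 19 → min 2
2 19 7 → min 2
19 7 10 → min 7
7 10 7 → min 7
10 7 12 → min 7
2 windows satisfy the condition.

2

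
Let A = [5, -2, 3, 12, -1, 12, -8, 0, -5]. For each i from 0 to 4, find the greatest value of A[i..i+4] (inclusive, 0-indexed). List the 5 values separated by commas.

(5, -2, 3, 12, -1) → max 12
(-2, 3, 12, -1, 12) → max 12
(3, 12, -1, 12, -8) → max 12
(12, -1, 12, -8, 0) → max 12
(-1, 12, -8, 0, -5) → max 12

12, 12, 12, 12, 12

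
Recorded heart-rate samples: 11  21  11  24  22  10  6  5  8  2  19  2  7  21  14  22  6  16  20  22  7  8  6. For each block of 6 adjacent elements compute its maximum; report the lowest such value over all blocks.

19

11 21 11 24 22 10 → max 24
21 11 24 22 10 6 → max 24
11 24 22 10 6 5 → max 24
24 22 10 6 5 8 → max 24
22 10 6 5 8 2 → max 22
10 6 5 8 2 19 → max 19
6 5 8 2 19 2 → max 19
5 8 2 19 2 7 → max 19
8 2 19 2 7 21 → max 21
2 19 2 7 21 14 → max 21
19 2 7 21 14 22 → max 22
2 7 21 14 22 6 → max 22
7 21 14 22 6 16 → max 22
21 14 22 6 16 20 → max 22
14 22 6 16 20 22 → max 22
22 6 16 20 22 7 → max 22
6 16 20 22 7 8 → max 22
16 20 22 7 8 6 → max 22
Lowest of these is 19.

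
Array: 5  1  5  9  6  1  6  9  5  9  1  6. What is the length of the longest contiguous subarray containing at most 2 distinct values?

3

add 5: window [5] (1 distinct), len 1
add 1: window [5, 1] (2 distinct), len 2
add 5: window [5, 1, 5] (2 distinct), len 3
add 9: window [5, 9] (2 distinct), len 2
add 6: window [9, 6] (2 distinct), len 2
add 1: window [6, 1] (2 distinct), len 2
add 6: window [6, 1, 6] (2 distinct), len 3
add 9: window [6, 9] (2 distinct), len 2
add 5: window [9, 5] (2 distinct), len 2
add 9: window [9, 5, 9] (2 distinct), len 3
add 1: window [9, 1] (2 distinct), len 2
add 6: window [1, 6] (2 distinct), len 2
Longest length with ≤2 distinct: 3.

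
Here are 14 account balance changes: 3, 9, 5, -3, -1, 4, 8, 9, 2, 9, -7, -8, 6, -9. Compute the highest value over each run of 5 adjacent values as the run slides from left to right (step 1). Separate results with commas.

[3, 9, 5, -3, -1] → max 9
[9, 5, -3, -1, 4] → max 9
[5, -3, -1, 4, 8] → max 8
[-3, -1, 4, 8, 9] → max 9
[-1, 4, 8, 9, 2] → max 9
[4, 8, 9, 2, 9] → max 9
[8, 9, 2, 9, -7] → max 9
[9, 2, 9, -7, -8] → max 9
[2, 9, -7, -8, 6] → max 9
[9, -7, -8, 6, -9] → max 9

9, 9, 8, 9, 9, 9, 9, 9, 9, 9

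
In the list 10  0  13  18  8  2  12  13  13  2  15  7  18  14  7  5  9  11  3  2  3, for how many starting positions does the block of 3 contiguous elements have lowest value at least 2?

17

(10, 0, 13) → min 0
(0, 13, 18) → min 0
(13, 18, 8) → min 8  ≥ 2 ✓
(18, 8, 2) → min 2  ≥ 2 ✓
(8, 2, 12) → min 2  ≥ 2 ✓
(2, 12, 13) → min 2  ≥ 2 ✓
(12, 13, 13) → min 12  ≥ 2 ✓
(13, 13, 2) → min 2  ≥ 2 ✓
(13, 2, 15) → min 2  ≥ 2 ✓
(2, 15, 7) → min 2  ≥ 2 ✓
(15, 7, 18) → min 7  ≥ 2 ✓
(7, 18, 14) → min 7  ≥ 2 ✓
(18, 14, 7) → min 7  ≥ 2 ✓
(14, 7, 5) → min 5  ≥ 2 ✓
(7, 5, 9) → min 5  ≥ 2 ✓
(5, 9, 11) → min 5  ≥ 2 ✓
(9, 11, 3) → min 3  ≥ 2 ✓
(11, 3, 2) → min 2  ≥ 2 ✓
(3, 2, 3) → min 2  ≥ 2 ✓
17 windows satisfy the condition.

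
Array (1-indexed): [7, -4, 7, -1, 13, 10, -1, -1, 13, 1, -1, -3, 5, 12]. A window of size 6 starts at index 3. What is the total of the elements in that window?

27

Elements at indices 3..8: 7, -1, 13, 10, -1, -1
sum(7, -1, 13, 10, -1, -1) = 27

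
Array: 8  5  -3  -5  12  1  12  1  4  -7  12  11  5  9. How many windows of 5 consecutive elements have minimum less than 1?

9

[8, 5, -3, -5, 12] → min -5  < 1 ✓
[5, -3, -5, 12, 1] → min -5  < 1 ✓
[-3, -5, 12, 1, 12] → min -5  < 1 ✓
[-5, 12, 1, 12, 1] → min -5  < 1 ✓
[12, 1, 12, 1, 4] → min 1
[1, 12, 1, 4, -7] → min -7  < 1 ✓
[12, 1, 4, -7, 12] → min -7  < 1 ✓
[1, 4, -7, 12, 11] → min -7  < 1 ✓
[4, -7, 12, 11, 5] → min -7  < 1 ✓
[-7, 12, 11, 5, 9] → min -7  < 1 ✓
9 windows satisfy the condition.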